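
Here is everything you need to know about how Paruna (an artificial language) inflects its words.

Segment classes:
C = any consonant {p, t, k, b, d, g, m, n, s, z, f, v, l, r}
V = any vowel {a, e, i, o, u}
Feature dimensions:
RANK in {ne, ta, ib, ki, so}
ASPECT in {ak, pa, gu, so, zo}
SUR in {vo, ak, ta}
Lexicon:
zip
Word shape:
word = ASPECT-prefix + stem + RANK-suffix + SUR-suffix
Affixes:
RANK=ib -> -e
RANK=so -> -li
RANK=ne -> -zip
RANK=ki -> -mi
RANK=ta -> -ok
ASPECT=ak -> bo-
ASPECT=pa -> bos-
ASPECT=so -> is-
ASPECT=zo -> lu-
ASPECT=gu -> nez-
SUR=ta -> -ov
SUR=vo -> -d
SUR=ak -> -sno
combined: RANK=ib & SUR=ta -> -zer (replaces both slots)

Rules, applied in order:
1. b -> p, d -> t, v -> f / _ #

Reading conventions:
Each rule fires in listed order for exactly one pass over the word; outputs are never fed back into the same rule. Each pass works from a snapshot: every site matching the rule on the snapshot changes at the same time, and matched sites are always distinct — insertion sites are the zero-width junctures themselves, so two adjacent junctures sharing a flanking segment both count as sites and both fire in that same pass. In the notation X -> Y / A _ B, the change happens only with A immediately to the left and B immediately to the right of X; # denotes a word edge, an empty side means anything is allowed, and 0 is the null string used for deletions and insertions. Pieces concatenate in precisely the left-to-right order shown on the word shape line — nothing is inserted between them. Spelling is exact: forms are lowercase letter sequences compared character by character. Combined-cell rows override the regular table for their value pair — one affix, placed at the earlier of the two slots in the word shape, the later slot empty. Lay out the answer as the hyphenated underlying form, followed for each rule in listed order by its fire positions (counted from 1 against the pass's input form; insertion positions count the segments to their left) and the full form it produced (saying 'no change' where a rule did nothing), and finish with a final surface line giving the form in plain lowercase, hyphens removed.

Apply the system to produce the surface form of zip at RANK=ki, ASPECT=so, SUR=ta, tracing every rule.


underlying: is-zip-mi-ov
1. b -> p, d -> t, v -> f / _ #: fires at position(s) 9: iszipmiof
surface: iszipmiof


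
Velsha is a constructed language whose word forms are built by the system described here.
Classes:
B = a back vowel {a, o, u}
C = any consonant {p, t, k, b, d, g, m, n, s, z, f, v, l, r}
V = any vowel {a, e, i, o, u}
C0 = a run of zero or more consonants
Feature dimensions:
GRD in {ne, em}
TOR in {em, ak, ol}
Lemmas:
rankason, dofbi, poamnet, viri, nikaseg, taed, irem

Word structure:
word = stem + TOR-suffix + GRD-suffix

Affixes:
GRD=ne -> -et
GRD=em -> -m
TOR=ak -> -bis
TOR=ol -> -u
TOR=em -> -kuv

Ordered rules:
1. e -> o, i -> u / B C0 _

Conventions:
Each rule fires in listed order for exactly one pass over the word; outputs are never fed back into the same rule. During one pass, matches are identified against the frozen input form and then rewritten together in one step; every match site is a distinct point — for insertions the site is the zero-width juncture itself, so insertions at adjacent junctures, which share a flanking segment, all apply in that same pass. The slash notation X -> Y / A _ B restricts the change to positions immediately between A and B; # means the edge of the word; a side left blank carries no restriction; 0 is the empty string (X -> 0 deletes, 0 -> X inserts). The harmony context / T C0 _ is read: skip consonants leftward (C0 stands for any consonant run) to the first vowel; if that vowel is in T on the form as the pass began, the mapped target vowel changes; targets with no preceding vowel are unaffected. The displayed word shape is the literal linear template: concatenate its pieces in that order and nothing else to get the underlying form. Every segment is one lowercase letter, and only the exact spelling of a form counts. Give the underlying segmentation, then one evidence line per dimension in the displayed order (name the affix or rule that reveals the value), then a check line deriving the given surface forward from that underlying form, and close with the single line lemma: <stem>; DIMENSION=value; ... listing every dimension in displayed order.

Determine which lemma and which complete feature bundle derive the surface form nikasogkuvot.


underlying: nikaseg-kuv-et
GRD=ne - signalled by the affix -et
TOR=em - signalled by the affix -kuv
check: nikasegkuvet -> nikasogkuvot
lemma: nikaseg; GRD=ne; TOR=em


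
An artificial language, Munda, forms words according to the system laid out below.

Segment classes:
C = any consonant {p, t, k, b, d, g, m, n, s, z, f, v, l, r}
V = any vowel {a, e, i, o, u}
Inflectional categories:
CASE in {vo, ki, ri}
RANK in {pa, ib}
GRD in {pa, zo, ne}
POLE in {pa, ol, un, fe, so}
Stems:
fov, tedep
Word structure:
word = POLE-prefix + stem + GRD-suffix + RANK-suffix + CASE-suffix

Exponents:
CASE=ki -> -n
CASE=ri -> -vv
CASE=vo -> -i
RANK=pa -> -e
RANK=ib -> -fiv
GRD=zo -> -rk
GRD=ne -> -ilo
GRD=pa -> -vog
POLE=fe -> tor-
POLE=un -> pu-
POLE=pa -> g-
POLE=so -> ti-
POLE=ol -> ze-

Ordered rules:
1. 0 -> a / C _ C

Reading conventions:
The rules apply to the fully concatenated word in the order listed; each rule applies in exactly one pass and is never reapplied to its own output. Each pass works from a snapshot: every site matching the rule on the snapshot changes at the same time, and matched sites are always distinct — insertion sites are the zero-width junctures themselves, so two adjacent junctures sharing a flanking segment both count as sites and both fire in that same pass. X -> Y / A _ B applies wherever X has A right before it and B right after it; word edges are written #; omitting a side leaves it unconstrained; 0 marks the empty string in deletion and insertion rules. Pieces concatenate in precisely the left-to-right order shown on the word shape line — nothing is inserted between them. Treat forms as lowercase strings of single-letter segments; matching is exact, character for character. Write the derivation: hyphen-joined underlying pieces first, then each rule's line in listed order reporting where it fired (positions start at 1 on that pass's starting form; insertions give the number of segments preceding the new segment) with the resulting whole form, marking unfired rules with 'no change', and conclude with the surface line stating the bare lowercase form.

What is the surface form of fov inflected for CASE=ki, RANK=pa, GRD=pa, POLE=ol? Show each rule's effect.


underlying: ze-fov-vog-e-n
1. 0 -> a / C _ C: inserts after position(s) 5: zefovavogen
surface: zefovavogen


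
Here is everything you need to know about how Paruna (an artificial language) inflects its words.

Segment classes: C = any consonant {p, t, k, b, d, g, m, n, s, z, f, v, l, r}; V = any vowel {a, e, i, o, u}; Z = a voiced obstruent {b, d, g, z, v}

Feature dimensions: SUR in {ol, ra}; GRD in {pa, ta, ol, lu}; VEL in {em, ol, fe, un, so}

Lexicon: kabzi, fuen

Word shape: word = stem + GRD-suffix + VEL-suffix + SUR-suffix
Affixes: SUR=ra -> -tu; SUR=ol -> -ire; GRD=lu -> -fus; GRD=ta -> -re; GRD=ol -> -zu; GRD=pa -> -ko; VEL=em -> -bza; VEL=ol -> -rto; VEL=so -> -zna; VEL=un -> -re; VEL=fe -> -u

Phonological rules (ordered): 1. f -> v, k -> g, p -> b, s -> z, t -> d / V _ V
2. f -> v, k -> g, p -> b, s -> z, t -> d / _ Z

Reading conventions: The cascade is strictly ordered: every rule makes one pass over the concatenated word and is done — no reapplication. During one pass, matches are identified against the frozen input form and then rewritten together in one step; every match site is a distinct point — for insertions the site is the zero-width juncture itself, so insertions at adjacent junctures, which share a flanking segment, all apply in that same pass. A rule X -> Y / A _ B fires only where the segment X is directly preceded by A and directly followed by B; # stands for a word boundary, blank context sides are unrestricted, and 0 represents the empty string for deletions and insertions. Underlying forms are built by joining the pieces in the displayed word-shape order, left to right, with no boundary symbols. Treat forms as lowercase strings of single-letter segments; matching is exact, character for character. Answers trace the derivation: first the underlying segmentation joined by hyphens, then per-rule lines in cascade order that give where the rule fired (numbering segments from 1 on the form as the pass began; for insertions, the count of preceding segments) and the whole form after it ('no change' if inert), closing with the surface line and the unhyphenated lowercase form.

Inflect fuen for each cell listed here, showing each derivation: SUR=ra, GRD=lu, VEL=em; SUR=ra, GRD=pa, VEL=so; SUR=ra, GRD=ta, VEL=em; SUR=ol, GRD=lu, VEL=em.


cell SUR=ra, GRD=lu, VEL=em:
underlying: fuen-fus-bza-tu
1. f -> v, k -> g, p -> b, s -> z, t -> d / V _ V: fires at position(s) 11: fuenfusbzadu
2. f -> v, k -> g, p -> b, s -> z, t -> d / _ Z: fires at position(s) 7: fuenfuzbzadu
surface: fuenfuzbzadu

cell SUR=ra, GRD=pa, VEL=so:
underlying: fuen-ko-zna-tu
1. f -> v, k -> g, p -> b, s -> z, t -> d / V _ V: fires at position(s) 10: fuenkoznadu
2. f -> v, k -> g, p -> b, s -> z, t -> d / _ Z: no change
surface: fuenkoznadu

cell SUR=ra, GRD=ta, VEL=em:
underlying: fuen-re-bza-tu
1. f -> v, k -> g, p -> b, s -> z, t -> d / V _ V: fires at position(s) 10: fuenrebzadu
2. f -> v, k -> g, p -> b, s -> z, t -> d / _ Z: no change
surface: fuenrebzadu

cell SUR=ol, GRD=lu, VEL=em:
underlying: fuen-fus-bza-ire
1. f -> v, k -> g, p -> b, s -> z, t -> d / V _ V: no change
2. f -> v, k -> g, p -> b, s -> z, t -> d / _ Z: fires at position(s) 7: fuenfuzbzaire
surface: fuenfuzbzaire


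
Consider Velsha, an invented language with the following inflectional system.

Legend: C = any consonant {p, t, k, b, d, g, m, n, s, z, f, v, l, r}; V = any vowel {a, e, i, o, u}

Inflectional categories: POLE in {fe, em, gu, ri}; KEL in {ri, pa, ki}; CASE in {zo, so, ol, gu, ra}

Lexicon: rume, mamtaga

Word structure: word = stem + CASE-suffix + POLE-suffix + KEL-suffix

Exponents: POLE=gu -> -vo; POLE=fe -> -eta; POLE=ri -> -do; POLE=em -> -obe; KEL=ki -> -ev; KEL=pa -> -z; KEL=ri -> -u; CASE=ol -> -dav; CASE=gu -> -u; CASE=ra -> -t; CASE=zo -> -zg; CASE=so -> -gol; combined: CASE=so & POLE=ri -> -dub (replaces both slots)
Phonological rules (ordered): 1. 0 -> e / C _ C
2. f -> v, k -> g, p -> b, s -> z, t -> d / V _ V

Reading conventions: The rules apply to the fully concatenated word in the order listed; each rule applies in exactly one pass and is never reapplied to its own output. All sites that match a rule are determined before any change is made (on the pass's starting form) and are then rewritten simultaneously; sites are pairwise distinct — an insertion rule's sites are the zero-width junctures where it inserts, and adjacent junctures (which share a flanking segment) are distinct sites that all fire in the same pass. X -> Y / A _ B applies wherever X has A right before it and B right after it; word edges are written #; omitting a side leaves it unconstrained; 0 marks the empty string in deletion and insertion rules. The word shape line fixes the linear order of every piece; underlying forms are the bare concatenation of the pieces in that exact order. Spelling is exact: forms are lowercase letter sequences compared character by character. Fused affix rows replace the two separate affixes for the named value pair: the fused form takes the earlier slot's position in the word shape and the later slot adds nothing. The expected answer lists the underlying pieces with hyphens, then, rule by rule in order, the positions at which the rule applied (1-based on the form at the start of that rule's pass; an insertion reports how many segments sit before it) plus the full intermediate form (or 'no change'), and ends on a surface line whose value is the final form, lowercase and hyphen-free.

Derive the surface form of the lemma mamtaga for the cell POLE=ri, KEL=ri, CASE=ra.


underlying: mamtaga-t-do-u
1. 0 -> e / C _ C: inserts after position(s) 3, 8: mametagatedou
2. f -> v, k -> g, p -> b, s -> z, t -> d / V _ V: fires at position(s) 5, 9: mamedagadedou
surface: mamedagadedou


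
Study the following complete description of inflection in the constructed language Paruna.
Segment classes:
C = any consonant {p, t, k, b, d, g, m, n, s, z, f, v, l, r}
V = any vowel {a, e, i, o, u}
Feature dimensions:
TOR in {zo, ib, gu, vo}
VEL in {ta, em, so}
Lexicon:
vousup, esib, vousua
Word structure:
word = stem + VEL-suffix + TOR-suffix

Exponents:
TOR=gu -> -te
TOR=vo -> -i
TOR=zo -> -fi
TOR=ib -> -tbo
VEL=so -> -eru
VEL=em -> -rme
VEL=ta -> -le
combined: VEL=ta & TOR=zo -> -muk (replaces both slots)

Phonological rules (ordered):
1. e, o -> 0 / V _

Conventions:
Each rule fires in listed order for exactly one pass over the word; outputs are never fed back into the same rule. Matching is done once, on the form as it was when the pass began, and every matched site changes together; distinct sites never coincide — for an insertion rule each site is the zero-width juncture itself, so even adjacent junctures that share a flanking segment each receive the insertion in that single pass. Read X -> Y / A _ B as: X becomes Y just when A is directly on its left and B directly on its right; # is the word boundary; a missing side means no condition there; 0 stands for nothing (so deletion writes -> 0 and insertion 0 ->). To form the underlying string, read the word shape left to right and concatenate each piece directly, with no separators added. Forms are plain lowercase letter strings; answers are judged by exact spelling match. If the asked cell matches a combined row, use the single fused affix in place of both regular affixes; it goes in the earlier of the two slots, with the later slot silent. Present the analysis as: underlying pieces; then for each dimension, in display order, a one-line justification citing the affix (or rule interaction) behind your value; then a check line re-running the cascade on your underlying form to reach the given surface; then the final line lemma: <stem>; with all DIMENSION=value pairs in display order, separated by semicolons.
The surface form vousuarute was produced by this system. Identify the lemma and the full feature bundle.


underlying: vousua-eru-te
TOR=gu - signalled by the affix -te
VEL=so - signalled by the affix -eru
check: vousuaerute -> vousuarute
lemma: vousua; TOR=gu; VEL=so


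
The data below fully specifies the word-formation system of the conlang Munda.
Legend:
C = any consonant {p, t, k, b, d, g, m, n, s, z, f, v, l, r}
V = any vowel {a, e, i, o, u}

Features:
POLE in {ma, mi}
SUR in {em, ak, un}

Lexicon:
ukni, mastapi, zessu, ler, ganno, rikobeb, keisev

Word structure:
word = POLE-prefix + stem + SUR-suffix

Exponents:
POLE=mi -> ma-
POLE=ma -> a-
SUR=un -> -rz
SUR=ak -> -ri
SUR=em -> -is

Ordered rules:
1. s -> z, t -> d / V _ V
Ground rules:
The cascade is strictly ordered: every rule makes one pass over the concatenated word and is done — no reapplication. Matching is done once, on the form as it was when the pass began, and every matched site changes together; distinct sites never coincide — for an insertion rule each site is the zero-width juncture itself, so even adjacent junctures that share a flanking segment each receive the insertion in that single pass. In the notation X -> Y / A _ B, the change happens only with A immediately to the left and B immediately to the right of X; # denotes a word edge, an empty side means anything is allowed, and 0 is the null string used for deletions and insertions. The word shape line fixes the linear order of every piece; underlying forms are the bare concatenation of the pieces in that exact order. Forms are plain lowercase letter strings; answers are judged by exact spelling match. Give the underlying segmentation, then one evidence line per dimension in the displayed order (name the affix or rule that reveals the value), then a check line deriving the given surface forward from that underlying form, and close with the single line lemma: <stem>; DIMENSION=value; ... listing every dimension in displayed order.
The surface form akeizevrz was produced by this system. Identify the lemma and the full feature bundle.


underlying: a-keisev-rz
POLE=ma - signalled by the affix a-
SUR=un - signalled by the affix -rz
check: akeisevrz -> akeizevrz
lemma: keisev; POLE=ma; SUR=un


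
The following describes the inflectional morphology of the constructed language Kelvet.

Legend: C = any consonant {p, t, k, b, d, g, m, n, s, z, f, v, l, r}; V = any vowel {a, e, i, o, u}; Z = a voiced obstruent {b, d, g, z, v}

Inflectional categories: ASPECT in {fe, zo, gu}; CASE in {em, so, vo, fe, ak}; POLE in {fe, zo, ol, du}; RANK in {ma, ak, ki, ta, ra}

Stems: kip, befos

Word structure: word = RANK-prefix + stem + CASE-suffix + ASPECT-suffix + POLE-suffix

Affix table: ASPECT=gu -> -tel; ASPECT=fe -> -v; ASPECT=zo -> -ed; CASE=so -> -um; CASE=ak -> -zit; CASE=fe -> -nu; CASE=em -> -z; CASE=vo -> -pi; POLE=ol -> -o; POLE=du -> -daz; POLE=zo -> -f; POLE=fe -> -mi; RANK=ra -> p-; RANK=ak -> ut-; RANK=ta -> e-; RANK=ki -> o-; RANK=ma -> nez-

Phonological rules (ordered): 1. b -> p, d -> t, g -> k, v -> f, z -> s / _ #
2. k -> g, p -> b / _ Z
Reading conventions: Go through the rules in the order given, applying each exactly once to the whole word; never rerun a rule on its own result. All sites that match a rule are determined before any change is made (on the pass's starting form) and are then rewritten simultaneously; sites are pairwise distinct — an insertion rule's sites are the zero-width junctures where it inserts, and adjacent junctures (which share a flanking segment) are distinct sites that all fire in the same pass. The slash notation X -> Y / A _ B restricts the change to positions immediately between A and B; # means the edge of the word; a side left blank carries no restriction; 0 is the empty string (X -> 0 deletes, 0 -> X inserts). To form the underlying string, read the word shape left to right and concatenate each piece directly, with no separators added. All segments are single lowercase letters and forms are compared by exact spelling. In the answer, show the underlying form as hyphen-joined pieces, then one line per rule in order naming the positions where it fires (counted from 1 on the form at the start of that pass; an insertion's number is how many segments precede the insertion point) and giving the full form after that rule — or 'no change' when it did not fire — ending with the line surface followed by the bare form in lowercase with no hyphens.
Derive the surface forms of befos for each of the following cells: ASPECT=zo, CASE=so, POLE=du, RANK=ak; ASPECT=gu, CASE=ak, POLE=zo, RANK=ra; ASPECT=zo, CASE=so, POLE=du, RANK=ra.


cell ASPECT=zo, CASE=so, POLE=du, RANK=ak:
underlying: ut-befos-um-ed-daz
1. b -> p, d -> t, g -> k, v -> f, z -> s / _ #: fires at position(s) 14: utbefosumeddas
2. k -> g, p -> b / _ Z: no change
surface: utbefosumeddas

cell ASPECT=gu, CASE=ak, POLE=zo, RANK=ra:
underlying: p-befos-zit-tel-f
1. b -> p, d -> t, g -> k, v -> f, z -> s / _ #: no change
2. k -> g, p -> b / _ Z: fires at position(s) 1: bbefoszittelf
surface: bbefoszittelf

cell ASPECT=zo, CASE=so, POLE=du, RANK=ra:
underlying: p-befos-um-ed-daz
1. b -> p, d -> t, g -> k, v -> f, z -> s / _ #: fires at position(s) 13: pbefosumeddas
2. k -> g, p -> b / _ Z: fires at position(s) 1: bbefosumeddas
surface: bbefosumeddas


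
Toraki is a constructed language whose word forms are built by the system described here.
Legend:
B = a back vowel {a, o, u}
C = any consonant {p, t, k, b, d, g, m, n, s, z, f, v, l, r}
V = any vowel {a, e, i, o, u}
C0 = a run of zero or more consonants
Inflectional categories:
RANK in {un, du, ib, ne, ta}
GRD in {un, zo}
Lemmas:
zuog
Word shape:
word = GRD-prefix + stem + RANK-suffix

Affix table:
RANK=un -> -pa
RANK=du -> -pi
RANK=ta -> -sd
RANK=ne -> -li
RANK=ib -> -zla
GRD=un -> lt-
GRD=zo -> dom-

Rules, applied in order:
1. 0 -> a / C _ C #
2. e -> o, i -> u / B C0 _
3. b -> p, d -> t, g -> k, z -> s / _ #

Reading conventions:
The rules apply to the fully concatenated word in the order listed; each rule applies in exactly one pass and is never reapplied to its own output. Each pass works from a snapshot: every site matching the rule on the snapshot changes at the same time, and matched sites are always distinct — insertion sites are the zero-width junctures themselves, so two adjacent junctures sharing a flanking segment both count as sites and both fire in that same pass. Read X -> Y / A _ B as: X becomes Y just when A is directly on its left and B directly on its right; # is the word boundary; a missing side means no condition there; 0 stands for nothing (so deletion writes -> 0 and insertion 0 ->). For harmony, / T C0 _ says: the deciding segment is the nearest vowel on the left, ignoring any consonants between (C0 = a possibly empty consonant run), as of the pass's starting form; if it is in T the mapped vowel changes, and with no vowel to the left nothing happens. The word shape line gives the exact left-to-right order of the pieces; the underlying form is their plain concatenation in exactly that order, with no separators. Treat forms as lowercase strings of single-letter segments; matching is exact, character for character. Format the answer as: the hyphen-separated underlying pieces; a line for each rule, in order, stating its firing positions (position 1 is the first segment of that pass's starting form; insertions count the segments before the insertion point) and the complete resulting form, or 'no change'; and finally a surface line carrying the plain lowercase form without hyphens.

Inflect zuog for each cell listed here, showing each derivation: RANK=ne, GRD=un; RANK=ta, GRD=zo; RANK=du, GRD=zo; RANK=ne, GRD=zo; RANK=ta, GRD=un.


cell RANK=ne, GRD=un:
underlying: lt-zuog-li
1. 0 -> a / C _ C #: no change
2. e -> o, i -> u / B C0 _: fires at position(s) 8: ltzuoglu
3. b -> p, d -> t, g -> k, z -> s / _ #: no change
surface: ltzuoglu

cell RANK=ta, GRD=zo:
underlying: dom-zuog-sd
1. 0 -> a / C _ C #: inserts after position(s) 8: domzuogsad
2. e -> o, i -> u / B C0 _: no change
3. b -> p, d -> t, g -> k, z -> s / _ #: fires at position(s) 10: domzuogsat
surface: domzuogsat

cell RANK=du, GRD=zo:
underlying: dom-zuog-pi
1. 0 -> a / C _ C #: no change
2. e -> o, i -> u / B C0 _: fires at position(s) 9: domzuogpu
3. b -> p, d -> t, g -> k, z -> s / _ #: no change
surface: domzuogpu

cell RANK=ne, GRD=zo:
underlying: dom-zuog-li
1. 0 -> a / C _ C #: no change
2. e -> o, i -> u / B C0 _: fires at position(s) 9: domzuoglu
3. b -> p, d -> t, g -> k, z -> s / _ #: no change
surface: domzuoglu

cell RANK=ta, GRD=un:
underlying: lt-zuog-sd
1. 0 -> a / C _ C #: inserts after position(s) 7: ltzuogsad
2. e -> o, i -> u / B C0 _: no change
3. b -> p, d -> t, g -> k, z -> s / _ #: fires at position(s) 9: ltzuogsat
surface: ltzuogsat


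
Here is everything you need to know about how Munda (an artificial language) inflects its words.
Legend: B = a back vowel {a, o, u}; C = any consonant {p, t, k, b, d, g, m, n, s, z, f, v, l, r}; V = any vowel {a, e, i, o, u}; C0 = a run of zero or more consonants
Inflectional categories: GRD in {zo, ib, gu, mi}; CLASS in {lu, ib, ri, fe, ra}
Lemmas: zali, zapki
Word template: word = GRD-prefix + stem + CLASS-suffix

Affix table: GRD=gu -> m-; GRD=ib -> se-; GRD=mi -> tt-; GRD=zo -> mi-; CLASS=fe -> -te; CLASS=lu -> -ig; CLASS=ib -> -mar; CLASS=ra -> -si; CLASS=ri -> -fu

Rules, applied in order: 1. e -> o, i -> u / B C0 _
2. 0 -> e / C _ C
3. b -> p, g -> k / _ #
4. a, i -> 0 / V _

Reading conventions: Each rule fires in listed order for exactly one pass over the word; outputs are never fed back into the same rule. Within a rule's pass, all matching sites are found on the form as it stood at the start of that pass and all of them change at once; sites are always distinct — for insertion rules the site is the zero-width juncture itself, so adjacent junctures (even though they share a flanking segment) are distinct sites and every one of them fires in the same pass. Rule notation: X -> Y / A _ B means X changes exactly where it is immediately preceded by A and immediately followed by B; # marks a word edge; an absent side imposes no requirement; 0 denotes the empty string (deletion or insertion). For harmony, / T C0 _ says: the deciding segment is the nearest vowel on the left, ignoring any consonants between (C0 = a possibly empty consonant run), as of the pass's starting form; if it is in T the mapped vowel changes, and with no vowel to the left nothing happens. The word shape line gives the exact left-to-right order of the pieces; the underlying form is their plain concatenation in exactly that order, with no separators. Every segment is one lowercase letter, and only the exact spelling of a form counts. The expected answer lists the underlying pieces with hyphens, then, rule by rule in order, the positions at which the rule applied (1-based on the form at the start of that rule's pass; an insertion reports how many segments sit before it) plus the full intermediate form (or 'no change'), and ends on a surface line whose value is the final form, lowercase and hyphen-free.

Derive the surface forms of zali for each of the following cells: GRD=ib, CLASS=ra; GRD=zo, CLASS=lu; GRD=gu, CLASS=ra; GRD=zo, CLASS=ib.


cell GRD=ib, CLASS=ra:
underlying: se-zali-si
1. e -> o, i -> u / B C0 _: fires at position(s) 6: sezalusi
2. 0 -> e / C _ C: no change
3. b -> p, g -> k / _ #: no change
4. a, i -> 0 / V _: no change
surface: sezalusi

cell GRD=zo, CLASS=lu:
underlying: mi-zali-ig
1. e -> o, i -> u / B C0 _: fires at position(s) 6: mizaluig
2. 0 -> e / C _ C: no change
3. b -> p, g -> k / _ #: fires at position(s) 8: mizaluik
4. a, i -> 0 / V _: fires at position(s) 7: mizaluk
surface: mizaluk

cell GRD=gu, CLASS=ra:
underlying: m-zali-si
1. e -> o, i -> u / B C0 _: fires at position(s) 5: mzalusi
2. 0 -> e / C _ C: inserts after position(s) 1: mezalusi
3. b -> p, g -> k / _ #: no change
4. a, i -> 0 / V _: no change
surface: mezalusi

cell GRD=zo, CLASS=ib:
underlying: mi-zali-mar
1. e -> o, i -> u / B C0 _: fires at position(s) 6: mizalumar
2. 0 -> e / C _ C: no change
3. b -> p, g -> k / _ #: no change
4. a, i -> 0 / V _: no change
surface: mizalumar


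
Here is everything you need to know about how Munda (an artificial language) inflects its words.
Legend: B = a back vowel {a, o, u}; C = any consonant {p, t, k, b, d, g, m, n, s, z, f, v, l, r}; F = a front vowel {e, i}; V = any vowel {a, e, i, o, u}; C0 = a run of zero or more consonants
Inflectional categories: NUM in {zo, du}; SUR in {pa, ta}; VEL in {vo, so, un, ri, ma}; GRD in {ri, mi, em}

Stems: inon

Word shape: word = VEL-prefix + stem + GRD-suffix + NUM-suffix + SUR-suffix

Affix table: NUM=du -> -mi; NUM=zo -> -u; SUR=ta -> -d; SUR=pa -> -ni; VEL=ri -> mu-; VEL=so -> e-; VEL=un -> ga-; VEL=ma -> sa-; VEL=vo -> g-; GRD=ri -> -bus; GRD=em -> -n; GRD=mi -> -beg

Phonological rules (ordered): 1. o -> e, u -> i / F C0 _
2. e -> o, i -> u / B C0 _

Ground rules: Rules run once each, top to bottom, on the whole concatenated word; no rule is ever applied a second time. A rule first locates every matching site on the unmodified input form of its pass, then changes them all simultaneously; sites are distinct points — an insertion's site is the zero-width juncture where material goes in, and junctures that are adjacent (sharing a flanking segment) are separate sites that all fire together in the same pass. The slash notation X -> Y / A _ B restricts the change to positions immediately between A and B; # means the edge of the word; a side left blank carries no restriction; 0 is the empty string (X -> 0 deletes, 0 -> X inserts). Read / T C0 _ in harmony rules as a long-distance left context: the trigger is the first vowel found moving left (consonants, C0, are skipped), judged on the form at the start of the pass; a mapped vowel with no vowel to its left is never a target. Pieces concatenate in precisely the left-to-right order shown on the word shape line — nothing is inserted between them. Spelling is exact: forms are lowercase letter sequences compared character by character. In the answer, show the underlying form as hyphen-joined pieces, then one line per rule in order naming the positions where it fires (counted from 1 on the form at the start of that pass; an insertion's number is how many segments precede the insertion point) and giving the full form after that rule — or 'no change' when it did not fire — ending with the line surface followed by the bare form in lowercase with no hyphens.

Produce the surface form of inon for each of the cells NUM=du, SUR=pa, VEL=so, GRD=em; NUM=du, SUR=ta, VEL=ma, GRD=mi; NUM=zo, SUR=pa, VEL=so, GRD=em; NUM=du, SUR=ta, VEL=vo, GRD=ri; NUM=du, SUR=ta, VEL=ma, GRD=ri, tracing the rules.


cell NUM=du, SUR=pa, VEL=so, GRD=em:
underlying: e-inon-n-mi-ni
1. o -> e, u -> i / F C0 _: fires at position(s) 4: einennmini
2. e -> o, i -> u / B C0 _: no change
surface: einennmini

cell NUM=du, SUR=ta, VEL=ma, GRD=mi:
underlying: sa-inon-beg-mi-d
1. o -> e, u -> i / F C0 _: fires at position(s) 5: sainenbegmid
2. e -> o, i -> u / B C0 _: fires at position(s) 3: saunenbegmid
surface: saunenbegmid

cell NUM=zo, SUR=pa, VEL=so, GRD=em:
underlying: e-inon-n-u-ni
1. o -> e, u -> i / F C0 _: fires at position(s) 4: einennuni
2. e -> o, i -> u / B C0 _: fires at position(s) 9: einennunu
surface: einennunu

cell NUM=du, SUR=ta, VEL=vo, GRD=ri:
underlying: g-inon-bus-mi-d
1. o -> e, u -> i / F C0 _: fires at position(s) 4: ginenbusmid
2. e -> o, i -> u / B C0 _: fires at position(s) 10: ginenbusmud
surface: ginenbusmud

cell NUM=du, SUR=ta, VEL=ma, GRD=ri:
underlying: sa-inon-bus-mi-d
1. o -> e, u -> i / F C0 _: fires at position(s) 5: sainenbusmid
2. e -> o, i -> u / B C0 _: fires at position(s) 3, 11: saunenbusmud
surface: saunenbusmud


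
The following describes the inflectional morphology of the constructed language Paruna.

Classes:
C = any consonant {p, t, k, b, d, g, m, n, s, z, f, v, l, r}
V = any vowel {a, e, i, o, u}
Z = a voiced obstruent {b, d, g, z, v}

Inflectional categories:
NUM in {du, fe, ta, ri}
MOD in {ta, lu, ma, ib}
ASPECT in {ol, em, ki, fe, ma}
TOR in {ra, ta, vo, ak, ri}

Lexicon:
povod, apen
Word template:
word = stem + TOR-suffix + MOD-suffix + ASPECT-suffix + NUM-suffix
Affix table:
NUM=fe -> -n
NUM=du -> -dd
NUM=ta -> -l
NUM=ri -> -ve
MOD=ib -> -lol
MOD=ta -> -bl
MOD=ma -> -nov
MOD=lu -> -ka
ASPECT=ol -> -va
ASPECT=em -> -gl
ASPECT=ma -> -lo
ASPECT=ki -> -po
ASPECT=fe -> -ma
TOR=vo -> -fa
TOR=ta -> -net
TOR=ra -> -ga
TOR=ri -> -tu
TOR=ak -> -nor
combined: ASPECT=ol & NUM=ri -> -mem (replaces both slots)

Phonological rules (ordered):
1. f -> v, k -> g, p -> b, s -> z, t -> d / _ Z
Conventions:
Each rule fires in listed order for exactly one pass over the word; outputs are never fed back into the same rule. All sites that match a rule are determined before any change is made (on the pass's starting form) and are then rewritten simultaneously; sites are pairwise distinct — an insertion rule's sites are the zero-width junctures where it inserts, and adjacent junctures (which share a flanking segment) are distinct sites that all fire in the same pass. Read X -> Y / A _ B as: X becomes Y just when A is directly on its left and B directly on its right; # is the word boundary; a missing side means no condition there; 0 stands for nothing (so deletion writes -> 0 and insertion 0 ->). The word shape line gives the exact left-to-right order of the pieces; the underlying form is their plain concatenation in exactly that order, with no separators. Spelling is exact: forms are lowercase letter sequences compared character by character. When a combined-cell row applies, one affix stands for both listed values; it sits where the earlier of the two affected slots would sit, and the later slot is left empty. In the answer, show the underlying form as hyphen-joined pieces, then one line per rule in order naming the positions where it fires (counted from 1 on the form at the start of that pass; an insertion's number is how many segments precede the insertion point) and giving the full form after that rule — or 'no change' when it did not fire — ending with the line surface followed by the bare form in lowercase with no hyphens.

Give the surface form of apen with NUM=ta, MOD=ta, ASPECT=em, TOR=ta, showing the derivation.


underlying: apen-net-bl-gl-l
1. f -> v, k -> g, p -> b, s -> z, t -> d / _ Z: fires at position(s) 7: apennedblgll
surface: apennedblgll


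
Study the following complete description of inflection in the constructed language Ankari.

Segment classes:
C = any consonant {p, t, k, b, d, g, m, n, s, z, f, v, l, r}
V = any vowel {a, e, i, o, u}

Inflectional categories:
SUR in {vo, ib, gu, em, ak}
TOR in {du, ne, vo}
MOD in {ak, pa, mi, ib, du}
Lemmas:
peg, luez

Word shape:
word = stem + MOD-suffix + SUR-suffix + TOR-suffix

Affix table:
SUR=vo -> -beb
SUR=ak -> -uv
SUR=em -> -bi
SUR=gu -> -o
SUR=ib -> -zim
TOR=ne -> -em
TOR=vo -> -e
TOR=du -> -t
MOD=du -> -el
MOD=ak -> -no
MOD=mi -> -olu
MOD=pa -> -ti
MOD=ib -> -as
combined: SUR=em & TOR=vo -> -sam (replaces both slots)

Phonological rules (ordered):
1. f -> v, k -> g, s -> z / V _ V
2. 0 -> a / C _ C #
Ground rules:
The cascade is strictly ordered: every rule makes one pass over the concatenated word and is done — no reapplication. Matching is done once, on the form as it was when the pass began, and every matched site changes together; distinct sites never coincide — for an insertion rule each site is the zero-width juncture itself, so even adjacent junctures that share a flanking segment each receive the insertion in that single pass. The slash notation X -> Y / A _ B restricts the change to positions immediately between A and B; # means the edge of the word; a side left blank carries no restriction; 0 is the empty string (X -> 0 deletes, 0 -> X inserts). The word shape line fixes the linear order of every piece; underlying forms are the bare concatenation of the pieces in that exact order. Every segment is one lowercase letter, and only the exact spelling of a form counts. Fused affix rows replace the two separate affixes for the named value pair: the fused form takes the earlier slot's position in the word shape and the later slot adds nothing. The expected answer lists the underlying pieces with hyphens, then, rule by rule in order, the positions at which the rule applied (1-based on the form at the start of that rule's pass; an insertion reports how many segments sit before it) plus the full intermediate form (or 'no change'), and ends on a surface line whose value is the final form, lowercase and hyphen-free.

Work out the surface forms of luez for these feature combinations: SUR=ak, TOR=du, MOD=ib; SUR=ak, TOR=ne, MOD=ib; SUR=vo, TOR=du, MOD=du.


cell SUR=ak, TOR=du, MOD=ib:
underlying: luez-as-uv-t
1. f -> v, k -> g, s -> z / V _ V: fires at position(s) 6: luezazuvt
2. 0 -> a / C _ C #: inserts after position(s) 8: luezazuvat
surface: luezazuvat

cell SUR=ak, TOR=ne, MOD=ib:
underlying: luez-as-uv-em
1. f -> v, k -> g, s -> z / V _ V: fires at position(s) 6: luezazuvem
2. 0 -> a / C _ C #: no change
surface: luezazuvem

cell SUR=vo, TOR=du, MOD=du:
underlying: luez-el-beb-t
1. f -> v, k -> g, s -> z / V _ V: no change
2. 0 -> a / C _ C #: inserts after position(s) 9: luezelbebat
surface: luezelbebat


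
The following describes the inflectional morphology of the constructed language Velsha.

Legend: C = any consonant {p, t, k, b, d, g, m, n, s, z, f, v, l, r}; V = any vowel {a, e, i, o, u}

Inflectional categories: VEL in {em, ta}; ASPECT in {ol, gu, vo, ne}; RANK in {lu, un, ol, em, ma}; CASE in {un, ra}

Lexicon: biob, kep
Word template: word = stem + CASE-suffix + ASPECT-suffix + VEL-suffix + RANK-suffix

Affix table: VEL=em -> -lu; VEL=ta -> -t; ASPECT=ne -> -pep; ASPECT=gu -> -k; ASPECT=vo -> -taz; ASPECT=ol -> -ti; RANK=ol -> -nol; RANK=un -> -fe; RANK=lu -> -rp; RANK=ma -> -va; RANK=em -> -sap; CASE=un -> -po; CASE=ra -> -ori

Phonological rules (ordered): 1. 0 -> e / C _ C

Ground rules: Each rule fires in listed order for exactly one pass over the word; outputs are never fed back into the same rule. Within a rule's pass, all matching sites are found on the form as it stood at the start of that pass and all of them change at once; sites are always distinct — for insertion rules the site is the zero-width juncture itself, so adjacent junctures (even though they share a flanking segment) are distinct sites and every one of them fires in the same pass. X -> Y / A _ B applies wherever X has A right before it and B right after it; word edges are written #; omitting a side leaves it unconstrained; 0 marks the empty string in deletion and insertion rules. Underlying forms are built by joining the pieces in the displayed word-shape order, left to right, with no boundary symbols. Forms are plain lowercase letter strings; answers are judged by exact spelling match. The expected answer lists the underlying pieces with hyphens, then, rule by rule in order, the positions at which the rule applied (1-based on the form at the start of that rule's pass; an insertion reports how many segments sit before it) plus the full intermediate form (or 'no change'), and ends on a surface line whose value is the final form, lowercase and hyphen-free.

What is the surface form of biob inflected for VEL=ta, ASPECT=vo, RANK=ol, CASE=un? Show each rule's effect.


underlying: biob-po-taz-t-nol
1. 0 -> e / C _ C: inserts after position(s) 4, 9, 10: biobepotazetenol
surface: biobepotazetenol


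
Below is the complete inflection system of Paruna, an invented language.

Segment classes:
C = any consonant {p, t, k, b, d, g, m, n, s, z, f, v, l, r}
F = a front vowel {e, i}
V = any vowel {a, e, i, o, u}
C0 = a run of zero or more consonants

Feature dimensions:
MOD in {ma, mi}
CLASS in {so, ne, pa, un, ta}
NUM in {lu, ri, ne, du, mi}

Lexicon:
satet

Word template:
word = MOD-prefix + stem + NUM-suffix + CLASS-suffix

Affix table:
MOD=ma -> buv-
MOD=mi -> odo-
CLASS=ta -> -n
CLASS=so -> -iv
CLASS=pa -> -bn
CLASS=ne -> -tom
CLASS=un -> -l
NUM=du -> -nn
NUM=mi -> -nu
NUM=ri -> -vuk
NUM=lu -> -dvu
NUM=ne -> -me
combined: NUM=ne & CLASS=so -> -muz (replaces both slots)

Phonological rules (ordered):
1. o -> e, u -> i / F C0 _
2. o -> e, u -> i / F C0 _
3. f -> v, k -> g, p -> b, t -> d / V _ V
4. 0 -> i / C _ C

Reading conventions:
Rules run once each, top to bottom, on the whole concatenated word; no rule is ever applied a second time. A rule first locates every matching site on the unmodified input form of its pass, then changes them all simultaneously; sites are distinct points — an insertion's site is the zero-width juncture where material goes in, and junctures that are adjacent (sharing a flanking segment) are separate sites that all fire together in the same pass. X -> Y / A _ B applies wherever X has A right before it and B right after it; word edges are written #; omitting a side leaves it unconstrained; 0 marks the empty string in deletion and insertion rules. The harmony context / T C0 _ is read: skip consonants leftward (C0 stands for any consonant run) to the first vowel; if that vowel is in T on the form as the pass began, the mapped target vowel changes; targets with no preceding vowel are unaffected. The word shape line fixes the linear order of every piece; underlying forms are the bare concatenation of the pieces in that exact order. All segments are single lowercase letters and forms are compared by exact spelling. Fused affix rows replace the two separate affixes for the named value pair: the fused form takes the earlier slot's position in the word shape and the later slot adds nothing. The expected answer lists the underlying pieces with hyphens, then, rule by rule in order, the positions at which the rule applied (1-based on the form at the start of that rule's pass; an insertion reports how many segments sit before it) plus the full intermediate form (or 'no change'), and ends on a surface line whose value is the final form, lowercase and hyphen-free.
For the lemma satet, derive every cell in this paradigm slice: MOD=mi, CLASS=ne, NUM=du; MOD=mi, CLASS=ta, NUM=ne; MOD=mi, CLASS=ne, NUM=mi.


cell MOD=mi, CLASS=ne, NUM=du:
underlying: odo-satet-nn-tom
1. o -> e, u -> i / F C0 _: fires at position(s) 12: odosatetnntem
2. o -> e, u -> i / F C0 _: no change
3. f -> v, k -> g, p -> b, t -> d / V _ V: fires at position(s) 6: odosadetnntem
4. 0 -> i / C _ C: inserts after position(s) 8, 9, 10: odosadetininitem
surface: odosadetininitem

cell MOD=mi, CLASS=ta, NUM=ne:
underlying: odo-satet-me-n
1. o -> e, u -> i / F C0 _: no change
2. o -> e, u -> i / F C0 _: no change
3. f -> v, k -> g, p -> b, t -> d / V _ V: fires at position(s) 6: odosadetmen
4. 0 -> i / C _ C: inserts after position(s) 8: odosadetimen
surface: odosadetimen

cell MOD=mi, CLASS=ne, NUM=mi:
underlying: odo-satet-nu-tom
1. o -> e, u -> i / F C0 _: fires at position(s) 10: odosatetnitom
2. o -> e, u -> i / F C0 _: fires at position(s) 12: odosatetnitem
3. f -> v, k -> g, p -> b, t -> d / V _ V: fires at position(s) 6, 11: odosadetnidem
4. 0 -> i / C _ C: inserts after position(s) 8: odosadetinidem
surface: odosadetinidem
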